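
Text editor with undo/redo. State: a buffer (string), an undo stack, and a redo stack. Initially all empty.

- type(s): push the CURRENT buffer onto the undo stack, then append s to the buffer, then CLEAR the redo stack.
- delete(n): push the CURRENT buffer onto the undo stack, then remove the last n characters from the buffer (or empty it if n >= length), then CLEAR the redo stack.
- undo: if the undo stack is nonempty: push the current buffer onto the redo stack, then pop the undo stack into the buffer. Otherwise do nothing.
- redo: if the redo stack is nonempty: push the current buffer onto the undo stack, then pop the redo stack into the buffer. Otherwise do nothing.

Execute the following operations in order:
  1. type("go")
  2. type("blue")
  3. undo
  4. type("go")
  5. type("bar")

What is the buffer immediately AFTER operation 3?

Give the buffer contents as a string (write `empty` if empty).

After op 1 (type): buf='go' undo_depth=1 redo_depth=0
After op 2 (type): buf='goblue' undo_depth=2 redo_depth=0
After op 3 (undo): buf='go' undo_depth=1 redo_depth=1

Answer: go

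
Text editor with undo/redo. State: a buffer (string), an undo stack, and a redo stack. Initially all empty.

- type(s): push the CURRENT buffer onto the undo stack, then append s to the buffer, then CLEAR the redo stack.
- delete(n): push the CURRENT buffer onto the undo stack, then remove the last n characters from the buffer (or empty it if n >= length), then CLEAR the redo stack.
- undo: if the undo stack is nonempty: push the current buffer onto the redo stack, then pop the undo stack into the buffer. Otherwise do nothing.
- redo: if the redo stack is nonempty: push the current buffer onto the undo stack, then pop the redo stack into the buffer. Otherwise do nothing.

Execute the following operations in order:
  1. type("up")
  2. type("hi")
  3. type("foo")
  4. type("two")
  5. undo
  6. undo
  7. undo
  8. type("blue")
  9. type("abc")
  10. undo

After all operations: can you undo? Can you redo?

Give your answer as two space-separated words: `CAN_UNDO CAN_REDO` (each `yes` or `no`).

Answer: yes yes

Derivation:
After op 1 (type): buf='up' undo_depth=1 redo_depth=0
After op 2 (type): buf='uphi' undo_depth=2 redo_depth=0
After op 3 (type): buf='uphifoo' undo_depth=3 redo_depth=0
After op 4 (type): buf='uphifootwo' undo_depth=4 redo_depth=0
After op 5 (undo): buf='uphifoo' undo_depth=3 redo_depth=1
After op 6 (undo): buf='uphi' undo_depth=2 redo_depth=2
After op 7 (undo): buf='up' undo_depth=1 redo_depth=3
After op 8 (type): buf='upblue' undo_depth=2 redo_depth=0
After op 9 (type): buf='upblueabc' undo_depth=3 redo_depth=0
After op 10 (undo): buf='upblue' undo_depth=2 redo_depth=1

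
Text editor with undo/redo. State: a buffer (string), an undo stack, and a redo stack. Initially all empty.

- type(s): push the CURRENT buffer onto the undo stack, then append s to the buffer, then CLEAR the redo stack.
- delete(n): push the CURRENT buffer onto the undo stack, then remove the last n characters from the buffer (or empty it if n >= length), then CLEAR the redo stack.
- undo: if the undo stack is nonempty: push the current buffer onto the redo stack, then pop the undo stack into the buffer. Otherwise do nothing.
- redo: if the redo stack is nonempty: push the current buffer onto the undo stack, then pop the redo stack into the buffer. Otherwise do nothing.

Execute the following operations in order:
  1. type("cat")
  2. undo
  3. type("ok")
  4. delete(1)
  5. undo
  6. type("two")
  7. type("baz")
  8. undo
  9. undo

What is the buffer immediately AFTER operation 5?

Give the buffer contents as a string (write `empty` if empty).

After op 1 (type): buf='cat' undo_depth=1 redo_depth=0
After op 2 (undo): buf='(empty)' undo_depth=0 redo_depth=1
After op 3 (type): buf='ok' undo_depth=1 redo_depth=0
After op 4 (delete): buf='o' undo_depth=2 redo_depth=0
After op 5 (undo): buf='ok' undo_depth=1 redo_depth=1

Answer: ok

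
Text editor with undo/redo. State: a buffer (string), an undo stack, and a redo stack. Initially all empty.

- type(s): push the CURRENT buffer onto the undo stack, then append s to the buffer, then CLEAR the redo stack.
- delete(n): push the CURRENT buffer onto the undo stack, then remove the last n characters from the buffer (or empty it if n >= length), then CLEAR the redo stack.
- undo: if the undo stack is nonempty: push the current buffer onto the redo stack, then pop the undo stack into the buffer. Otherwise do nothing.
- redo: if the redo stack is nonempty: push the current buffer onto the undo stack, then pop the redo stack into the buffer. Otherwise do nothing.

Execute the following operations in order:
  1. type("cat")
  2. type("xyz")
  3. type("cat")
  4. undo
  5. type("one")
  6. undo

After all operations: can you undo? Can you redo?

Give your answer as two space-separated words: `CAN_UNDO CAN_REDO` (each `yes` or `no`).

Answer: yes yes

Derivation:
After op 1 (type): buf='cat' undo_depth=1 redo_depth=0
After op 2 (type): buf='catxyz' undo_depth=2 redo_depth=0
After op 3 (type): buf='catxyzcat' undo_depth=3 redo_depth=0
After op 4 (undo): buf='catxyz' undo_depth=2 redo_depth=1
After op 5 (type): buf='catxyzone' undo_depth=3 redo_depth=0
After op 6 (undo): buf='catxyz' undo_depth=2 redo_depth=1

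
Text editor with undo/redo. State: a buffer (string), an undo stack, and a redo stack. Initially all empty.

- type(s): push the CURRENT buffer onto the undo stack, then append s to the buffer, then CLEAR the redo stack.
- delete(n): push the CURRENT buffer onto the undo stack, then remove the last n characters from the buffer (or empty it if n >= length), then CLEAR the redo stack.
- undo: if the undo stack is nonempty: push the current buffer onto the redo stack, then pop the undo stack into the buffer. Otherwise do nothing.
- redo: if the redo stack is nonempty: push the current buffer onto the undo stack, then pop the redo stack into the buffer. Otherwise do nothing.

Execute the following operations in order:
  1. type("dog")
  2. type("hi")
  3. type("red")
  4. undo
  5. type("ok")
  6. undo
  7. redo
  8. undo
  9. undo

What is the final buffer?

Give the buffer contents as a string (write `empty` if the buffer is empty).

Answer: dog

Derivation:
After op 1 (type): buf='dog' undo_depth=1 redo_depth=0
After op 2 (type): buf='doghi' undo_depth=2 redo_depth=0
After op 3 (type): buf='doghired' undo_depth=3 redo_depth=0
After op 4 (undo): buf='doghi' undo_depth=2 redo_depth=1
After op 5 (type): buf='doghiok' undo_depth=3 redo_depth=0
After op 6 (undo): buf='doghi' undo_depth=2 redo_depth=1
After op 7 (redo): buf='doghiok' undo_depth=3 redo_depth=0
After op 8 (undo): buf='doghi' undo_depth=2 redo_depth=1
After op 9 (undo): buf='dog' undo_depth=1 redo_depth=2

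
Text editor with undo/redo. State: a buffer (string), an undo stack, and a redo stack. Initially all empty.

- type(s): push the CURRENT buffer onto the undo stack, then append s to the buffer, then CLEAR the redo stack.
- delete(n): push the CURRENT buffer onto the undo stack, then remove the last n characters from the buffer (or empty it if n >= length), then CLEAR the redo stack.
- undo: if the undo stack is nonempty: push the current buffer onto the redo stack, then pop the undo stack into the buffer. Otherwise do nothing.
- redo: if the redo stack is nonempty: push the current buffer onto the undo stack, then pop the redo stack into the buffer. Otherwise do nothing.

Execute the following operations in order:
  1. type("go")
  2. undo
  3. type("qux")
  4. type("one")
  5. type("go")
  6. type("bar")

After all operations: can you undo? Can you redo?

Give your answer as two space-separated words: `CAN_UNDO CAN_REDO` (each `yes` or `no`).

After op 1 (type): buf='go' undo_depth=1 redo_depth=0
After op 2 (undo): buf='(empty)' undo_depth=0 redo_depth=1
After op 3 (type): buf='qux' undo_depth=1 redo_depth=0
After op 4 (type): buf='quxone' undo_depth=2 redo_depth=0
After op 5 (type): buf='quxonego' undo_depth=3 redo_depth=0
After op 6 (type): buf='quxonegobar' undo_depth=4 redo_depth=0

Answer: yes no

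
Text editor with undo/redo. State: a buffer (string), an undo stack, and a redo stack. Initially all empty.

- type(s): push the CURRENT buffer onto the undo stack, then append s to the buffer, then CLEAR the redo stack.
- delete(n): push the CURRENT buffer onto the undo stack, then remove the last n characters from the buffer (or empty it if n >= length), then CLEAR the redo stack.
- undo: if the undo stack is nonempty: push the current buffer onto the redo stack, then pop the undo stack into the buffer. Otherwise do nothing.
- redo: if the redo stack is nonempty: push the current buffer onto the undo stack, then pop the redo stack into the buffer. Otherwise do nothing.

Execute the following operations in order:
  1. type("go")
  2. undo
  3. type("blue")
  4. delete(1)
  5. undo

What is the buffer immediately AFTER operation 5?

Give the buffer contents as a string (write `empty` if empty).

After op 1 (type): buf='go' undo_depth=1 redo_depth=0
After op 2 (undo): buf='(empty)' undo_depth=0 redo_depth=1
After op 3 (type): buf='blue' undo_depth=1 redo_depth=0
After op 4 (delete): buf='blu' undo_depth=2 redo_depth=0
After op 5 (undo): buf='blue' undo_depth=1 redo_depth=1

Answer: blue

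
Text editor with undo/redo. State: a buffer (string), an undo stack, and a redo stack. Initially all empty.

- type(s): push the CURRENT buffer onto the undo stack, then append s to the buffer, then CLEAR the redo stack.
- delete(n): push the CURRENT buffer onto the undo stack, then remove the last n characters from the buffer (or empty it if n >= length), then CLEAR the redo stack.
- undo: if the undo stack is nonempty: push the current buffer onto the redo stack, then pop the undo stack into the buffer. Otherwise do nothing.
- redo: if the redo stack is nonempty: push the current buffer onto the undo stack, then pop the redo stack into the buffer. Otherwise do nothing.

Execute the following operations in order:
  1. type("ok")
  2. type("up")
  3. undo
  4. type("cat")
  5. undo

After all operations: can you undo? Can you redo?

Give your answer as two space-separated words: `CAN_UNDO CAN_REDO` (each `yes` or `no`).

After op 1 (type): buf='ok' undo_depth=1 redo_depth=0
After op 2 (type): buf='okup' undo_depth=2 redo_depth=0
After op 3 (undo): buf='ok' undo_depth=1 redo_depth=1
After op 4 (type): buf='okcat' undo_depth=2 redo_depth=0
After op 5 (undo): buf='ok' undo_depth=1 redo_depth=1

Answer: yes yes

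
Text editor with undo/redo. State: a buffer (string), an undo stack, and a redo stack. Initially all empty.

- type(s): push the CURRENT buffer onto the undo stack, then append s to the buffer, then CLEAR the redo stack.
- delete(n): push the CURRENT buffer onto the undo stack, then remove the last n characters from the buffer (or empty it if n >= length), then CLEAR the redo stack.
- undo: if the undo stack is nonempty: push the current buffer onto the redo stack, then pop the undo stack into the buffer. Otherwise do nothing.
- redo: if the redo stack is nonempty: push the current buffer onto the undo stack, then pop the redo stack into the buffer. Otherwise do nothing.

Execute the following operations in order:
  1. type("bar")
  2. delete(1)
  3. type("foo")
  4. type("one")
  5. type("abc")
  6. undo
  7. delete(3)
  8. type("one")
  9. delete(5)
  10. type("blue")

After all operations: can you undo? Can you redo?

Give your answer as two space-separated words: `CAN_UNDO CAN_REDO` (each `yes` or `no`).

After op 1 (type): buf='bar' undo_depth=1 redo_depth=0
After op 2 (delete): buf='ba' undo_depth=2 redo_depth=0
After op 3 (type): buf='bafoo' undo_depth=3 redo_depth=0
After op 4 (type): buf='bafooone' undo_depth=4 redo_depth=0
After op 5 (type): buf='bafoooneabc' undo_depth=5 redo_depth=0
After op 6 (undo): buf='bafooone' undo_depth=4 redo_depth=1
After op 7 (delete): buf='bafoo' undo_depth=5 redo_depth=0
After op 8 (type): buf='bafooone' undo_depth=6 redo_depth=0
After op 9 (delete): buf='baf' undo_depth=7 redo_depth=0
After op 10 (type): buf='bafblue' undo_depth=8 redo_depth=0

Answer: yes no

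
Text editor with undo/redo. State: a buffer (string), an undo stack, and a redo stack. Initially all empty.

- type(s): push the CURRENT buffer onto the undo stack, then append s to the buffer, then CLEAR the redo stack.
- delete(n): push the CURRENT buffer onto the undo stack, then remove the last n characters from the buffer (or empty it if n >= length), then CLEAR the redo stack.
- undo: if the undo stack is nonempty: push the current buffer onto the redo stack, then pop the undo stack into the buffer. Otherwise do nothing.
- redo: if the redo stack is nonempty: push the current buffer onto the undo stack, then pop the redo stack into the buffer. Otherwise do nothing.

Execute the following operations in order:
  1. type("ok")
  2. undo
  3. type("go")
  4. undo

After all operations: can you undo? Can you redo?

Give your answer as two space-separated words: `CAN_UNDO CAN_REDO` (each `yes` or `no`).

After op 1 (type): buf='ok' undo_depth=1 redo_depth=0
After op 2 (undo): buf='(empty)' undo_depth=0 redo_depth=1
After op 3 (type): buf='go' undo_depth=1 redo_depth=0
After op 4 (undo): buf='(empty)' undo_depth=0 redo_depth=1

Answer: no yes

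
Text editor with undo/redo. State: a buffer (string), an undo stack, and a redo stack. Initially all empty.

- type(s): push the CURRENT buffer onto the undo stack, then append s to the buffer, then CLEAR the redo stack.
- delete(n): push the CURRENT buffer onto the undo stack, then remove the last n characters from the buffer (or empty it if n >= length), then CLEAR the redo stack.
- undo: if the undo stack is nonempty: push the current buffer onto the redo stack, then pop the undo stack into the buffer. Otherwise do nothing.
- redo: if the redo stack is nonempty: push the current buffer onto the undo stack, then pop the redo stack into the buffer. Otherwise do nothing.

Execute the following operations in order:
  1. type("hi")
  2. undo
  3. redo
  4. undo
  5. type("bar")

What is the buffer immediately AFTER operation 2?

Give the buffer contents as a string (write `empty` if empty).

After op 1 (type): buf='hi' undo_depth=1 redo_depth=0
After op 2 (undo): buf='(empty)' undo_depth=0 redo_depth=1

Answer: empty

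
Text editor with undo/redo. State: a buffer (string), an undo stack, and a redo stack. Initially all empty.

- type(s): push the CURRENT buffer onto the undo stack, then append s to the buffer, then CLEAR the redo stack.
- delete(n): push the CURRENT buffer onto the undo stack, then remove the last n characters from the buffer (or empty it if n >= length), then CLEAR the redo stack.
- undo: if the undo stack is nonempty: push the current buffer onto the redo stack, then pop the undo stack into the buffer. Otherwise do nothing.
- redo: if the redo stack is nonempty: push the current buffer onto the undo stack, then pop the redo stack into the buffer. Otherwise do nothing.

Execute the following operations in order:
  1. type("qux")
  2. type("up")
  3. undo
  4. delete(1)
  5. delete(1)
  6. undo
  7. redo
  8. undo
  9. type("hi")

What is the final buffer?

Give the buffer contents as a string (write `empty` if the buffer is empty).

Answer: quhi

Derivation:
After op 1 (type): buf='qux' undo_depth=1 redo_depth=0
After op 2 (type): buf='quxup' undo_depth=2 redo_depth=0
After op 3 (undo): buf='qux' undo_depth=1 redo_depth=1
After op 4 (delete): buf='qu' undo_depth=2 redo_depth=0
After op 5 (delete): buf='q' undo_depth=3 redo_depth=0
After op 6 (undo): buf='qu' undo_depth=2 redo_depth=1
After op 7 (redo): buf='q' undo_depth=3 redo_depth=0
After op 8 (undo): buf='qu' undo_depth=2 redo_depth=1
After op 9 (type): buf='quhi' undo_depth=3 redo_depth=0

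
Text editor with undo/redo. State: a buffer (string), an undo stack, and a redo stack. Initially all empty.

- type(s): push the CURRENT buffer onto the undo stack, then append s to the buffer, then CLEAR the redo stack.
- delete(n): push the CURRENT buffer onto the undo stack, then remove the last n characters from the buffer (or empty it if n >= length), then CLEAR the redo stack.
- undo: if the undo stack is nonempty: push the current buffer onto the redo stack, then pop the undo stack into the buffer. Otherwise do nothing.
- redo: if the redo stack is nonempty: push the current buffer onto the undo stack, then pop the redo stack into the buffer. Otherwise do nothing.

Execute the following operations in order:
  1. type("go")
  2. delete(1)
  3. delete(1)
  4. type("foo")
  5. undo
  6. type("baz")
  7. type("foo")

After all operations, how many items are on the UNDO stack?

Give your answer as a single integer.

After op 1 (type): buf='go' undo_depth=1 redo_depth=0
After op 2 (delete): buf='g' undo_depth=2 redo_depth=0
After op 3 (delete): buf='(empty)' undo_depth=3 redo_depth=0
After op 4 (type): buf='foo' undo_depth=4 redo_depth=0
After op 5 (undo): buf='(empty)' undo_depth=3 redo_depth=1
After op 6 (type): buf='baz' undo_depth=4 redo_depth=0
After op 7 (type): buf='bazfoo' undo_depth=5 redo_depth=0

Answer: 5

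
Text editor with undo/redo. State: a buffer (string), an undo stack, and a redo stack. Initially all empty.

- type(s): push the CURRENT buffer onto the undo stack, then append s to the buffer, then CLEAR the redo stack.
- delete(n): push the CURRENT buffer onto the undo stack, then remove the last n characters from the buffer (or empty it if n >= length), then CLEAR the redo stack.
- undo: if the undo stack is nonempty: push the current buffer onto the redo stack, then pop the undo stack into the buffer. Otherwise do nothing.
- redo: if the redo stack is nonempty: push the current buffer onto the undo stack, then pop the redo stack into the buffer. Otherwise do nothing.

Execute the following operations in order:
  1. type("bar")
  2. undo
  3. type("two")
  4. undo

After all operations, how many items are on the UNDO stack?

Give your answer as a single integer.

After op 1 (type): buf='bar' undo_depth=1 redo_depth=0
After op 2 (undo): buf='(empty)' undo_depth=0 redo_depth=1
After op 3 (type): buf='two' undo_depth=1 redo_depth=0
After op 4 (undo): buf='(empty)' undo_depth=0 redo_depth=1

Answer: 0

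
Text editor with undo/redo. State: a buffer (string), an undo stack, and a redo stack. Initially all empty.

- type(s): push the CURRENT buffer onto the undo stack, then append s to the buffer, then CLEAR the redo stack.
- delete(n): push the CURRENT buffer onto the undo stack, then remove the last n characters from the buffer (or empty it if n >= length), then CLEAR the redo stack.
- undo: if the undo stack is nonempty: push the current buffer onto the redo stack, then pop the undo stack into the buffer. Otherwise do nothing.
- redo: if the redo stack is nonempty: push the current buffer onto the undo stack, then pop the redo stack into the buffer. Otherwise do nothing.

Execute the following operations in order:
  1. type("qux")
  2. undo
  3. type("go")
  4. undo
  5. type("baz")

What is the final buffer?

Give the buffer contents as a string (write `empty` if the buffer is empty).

Answer: baz

Derivation:
After op 1 (type): buf='qux' undo_depth=1 redo_depth=0
After op 2 (undo): buf='(empty)' undo_depth=0 redo_depth=1
After op 3 (type): buf='go' undo_depth=1 redo_depth=0
After op 4 (undo): buf='(empty)' undo_depth=0 redo_depth=1
After op 5 (type): buf='baz' undo_depth=1 redo_depth=0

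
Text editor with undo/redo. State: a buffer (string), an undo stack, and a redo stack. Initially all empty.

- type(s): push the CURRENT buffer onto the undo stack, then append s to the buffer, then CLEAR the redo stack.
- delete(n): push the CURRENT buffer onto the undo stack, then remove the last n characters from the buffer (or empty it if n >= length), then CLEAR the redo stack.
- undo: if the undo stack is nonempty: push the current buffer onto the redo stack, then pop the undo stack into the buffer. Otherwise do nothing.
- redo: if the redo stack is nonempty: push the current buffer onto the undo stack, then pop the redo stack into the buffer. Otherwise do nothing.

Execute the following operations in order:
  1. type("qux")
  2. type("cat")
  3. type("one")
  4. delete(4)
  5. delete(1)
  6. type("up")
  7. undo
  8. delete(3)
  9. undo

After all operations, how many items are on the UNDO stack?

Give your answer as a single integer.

Answer: 5

Derivation:
After op 1 (type): buf='qux' undo_depth=1 redo_depth=0
After op 2 (type): buf='quxcat' undo_depth=2 redo_depth=0
After op 3 (type): buf='quxcatone' undo_depth=3 redo_depth=0
After op 4 (delete): buf='quxca' undo_depth=4 redo_depth=0
After op 5 (delete): buf='quxc' undo_depth=5 redo_depth=0
After op 6 (type): buf='quxcup' undo_depth=6 redo_depth=0
After op 7 (undo): buf='quxc' undo_depth=5 redo_depth=1
After op 8 (delete): buf='q' undo_depth=6 redo_depth=0
After op 9 (undo): buf='quxc' undo_depth=5 redo_depth=1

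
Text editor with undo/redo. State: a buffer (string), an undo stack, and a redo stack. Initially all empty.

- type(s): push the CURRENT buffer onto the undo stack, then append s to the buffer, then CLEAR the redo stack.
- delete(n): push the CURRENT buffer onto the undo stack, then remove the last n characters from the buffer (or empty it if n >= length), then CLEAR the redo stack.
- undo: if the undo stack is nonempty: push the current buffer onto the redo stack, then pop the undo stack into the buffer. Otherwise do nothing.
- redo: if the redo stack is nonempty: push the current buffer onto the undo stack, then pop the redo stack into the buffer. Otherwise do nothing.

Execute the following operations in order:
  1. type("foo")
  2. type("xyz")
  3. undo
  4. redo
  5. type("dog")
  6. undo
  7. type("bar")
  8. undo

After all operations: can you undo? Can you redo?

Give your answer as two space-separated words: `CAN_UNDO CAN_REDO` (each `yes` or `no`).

Answer: yes yes

Derivation:
After op 1 (type): buf='foo' undo_depth=1 redo_depth=0
After op 2 (type): buf='fooxyz' undo_depth=2 redo_depth=0
After op 3 (undo): buf='foo' undo_depth=1 redo_depth=1
After op 4 (redo): buf='fooxyz' undo_depth=2 redo_depth=0
After op 5 (type): buf='fooxyzdog' undo_depth=3 redo_depth=0
After op 6 (undo): buf='fooxyz' undo_depth=2 redo_depth=1
After op 7 (type): buf='fooxyzbar' undo_depth=3 redo_depth=0
After op 8 (undo): buf='fooxyz' undo_depth=2 redo_depth=1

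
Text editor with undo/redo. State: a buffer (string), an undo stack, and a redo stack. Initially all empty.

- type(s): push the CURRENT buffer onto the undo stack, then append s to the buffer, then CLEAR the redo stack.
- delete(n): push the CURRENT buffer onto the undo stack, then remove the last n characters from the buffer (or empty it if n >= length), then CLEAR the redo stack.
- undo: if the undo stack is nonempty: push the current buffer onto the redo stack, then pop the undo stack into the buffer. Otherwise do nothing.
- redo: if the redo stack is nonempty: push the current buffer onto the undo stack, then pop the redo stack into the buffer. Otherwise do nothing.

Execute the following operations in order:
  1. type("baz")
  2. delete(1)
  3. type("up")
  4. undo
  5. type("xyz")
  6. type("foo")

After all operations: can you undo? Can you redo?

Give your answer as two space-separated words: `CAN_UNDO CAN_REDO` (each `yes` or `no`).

Answer: yes no

Derivation:
After op 1 (type): buf='baz' undo_depth=1 redo_depth=0
After op 2 (delete): buf='ba' undo_depth=2 redo_depth=0
After op 3 (type): buf='baup' undo_depth=3 redo_depth=0
After op 4 (undo): buf='ba' undo_depth=2 redo_depth=1
After op 5 (type): buf='baxyz' undo_depth=3 redo_depth=0
After op 6 (type): buf='baxyzfoo' undo_depth=4 redo_depth=0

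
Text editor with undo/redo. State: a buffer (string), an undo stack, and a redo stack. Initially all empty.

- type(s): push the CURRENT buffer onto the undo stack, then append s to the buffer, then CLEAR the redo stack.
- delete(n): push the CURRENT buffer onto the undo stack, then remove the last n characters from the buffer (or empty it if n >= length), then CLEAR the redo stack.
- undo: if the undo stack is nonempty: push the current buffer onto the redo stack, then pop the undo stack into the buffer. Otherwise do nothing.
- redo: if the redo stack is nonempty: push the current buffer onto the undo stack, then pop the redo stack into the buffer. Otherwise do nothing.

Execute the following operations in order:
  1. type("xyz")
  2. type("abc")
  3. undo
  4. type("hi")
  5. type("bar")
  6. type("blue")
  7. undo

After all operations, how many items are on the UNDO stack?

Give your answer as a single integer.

After op 1 (type): buf='xyz' undo_depth=1 redo_depth=0
After op 2 (type): buf='xyzabc' undo_depth=2 redo_depth=0
After op 3 (undo): buf='xyz' undo_depth=1 redo_depth=1
After op 4 (type): buf='xyzhi' undo_depth=2 redo_depth=0
After op 5 (type): buf='xyzhibar' undo_depth=3 redo_depth=0
After op 6 (type): buf='xyzhibarblue' undo_depth=4 redo_depth=0
After op 7 (undo): buf='xyzhibar' undo_depth=3 redo_depth=1

Answer: 3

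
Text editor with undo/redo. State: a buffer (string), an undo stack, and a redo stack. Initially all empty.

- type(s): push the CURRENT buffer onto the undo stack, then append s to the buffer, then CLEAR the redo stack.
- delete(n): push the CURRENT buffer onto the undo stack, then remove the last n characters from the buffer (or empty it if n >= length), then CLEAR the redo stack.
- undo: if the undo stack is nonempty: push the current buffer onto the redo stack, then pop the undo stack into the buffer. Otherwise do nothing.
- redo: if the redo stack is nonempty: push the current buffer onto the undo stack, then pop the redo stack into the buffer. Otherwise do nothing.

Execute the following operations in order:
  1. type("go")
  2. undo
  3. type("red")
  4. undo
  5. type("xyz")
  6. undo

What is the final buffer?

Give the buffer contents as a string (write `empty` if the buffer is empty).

Answer: empty

Derivation:
After op 1 (type): buf='go' undo_depth=1 redo_depth=0
After op 2 (undo): buf='(empty)' undo_depth=0 redo_depth=1
After op 3 (type): buf='red' undo_depth=1 redo_depth=0
After op 4 (undo): buf='(empty)' undo_depth=0 redo_depth=1
After op 5 (type): buf='xyz' undo_depth=1 redo_depth=0
After op 6 (undo): buf='(empty)' undo_depth=0 redo_depth=1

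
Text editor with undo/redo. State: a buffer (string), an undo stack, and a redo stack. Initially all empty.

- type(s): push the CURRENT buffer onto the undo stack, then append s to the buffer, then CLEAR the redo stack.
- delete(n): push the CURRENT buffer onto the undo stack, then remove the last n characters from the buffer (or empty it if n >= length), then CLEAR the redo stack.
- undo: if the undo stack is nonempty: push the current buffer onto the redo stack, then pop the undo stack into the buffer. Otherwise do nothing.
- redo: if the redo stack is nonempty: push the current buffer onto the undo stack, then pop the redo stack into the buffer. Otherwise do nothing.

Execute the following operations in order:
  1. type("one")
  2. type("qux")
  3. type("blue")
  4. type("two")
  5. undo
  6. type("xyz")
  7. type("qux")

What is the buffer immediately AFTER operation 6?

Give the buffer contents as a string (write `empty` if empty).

Answer: onequxbluexyz

Derivation:
After op 1 (type): buf='one' undo_depth=1 redo_depth=0
After op 2 (type): buf='onequx' undo_depth=2 redo_depth=0
After op 3 (type): buf='onequxblue' undo_depth=3 redo_depth=0
After op 4 (type): buf='onequxbluetwo' undo_depth=4 redo_depth=0
After op 5 (undo): buf='onequxblue' undo_depth=3 redo_depth=1
After op 6 (type): buf='onequxbluexyz' undo_depth=4 redo_depth=0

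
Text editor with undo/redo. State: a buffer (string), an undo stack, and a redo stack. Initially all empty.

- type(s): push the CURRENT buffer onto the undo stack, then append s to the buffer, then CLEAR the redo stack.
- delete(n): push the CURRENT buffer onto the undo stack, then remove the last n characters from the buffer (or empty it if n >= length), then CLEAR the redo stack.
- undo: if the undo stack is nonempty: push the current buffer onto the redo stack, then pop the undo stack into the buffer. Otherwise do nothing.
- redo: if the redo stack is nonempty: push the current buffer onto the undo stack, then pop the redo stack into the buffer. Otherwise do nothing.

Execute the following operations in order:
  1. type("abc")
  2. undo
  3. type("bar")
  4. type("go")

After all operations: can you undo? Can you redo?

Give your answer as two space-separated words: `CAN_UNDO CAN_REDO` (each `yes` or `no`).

Answer: yes no

Derivation:
After op 1 (type): buf='abc' undo_depth=1 redo_depth=0
After op 2 (undo): buf='(empty)' undo_depth=0 redo_depth=1
After op 3 (type): buf='bar' undo_depth=1 redo_depth=0
After op 4 (type): buf='bargo' undo_depth=2 redo_depth=0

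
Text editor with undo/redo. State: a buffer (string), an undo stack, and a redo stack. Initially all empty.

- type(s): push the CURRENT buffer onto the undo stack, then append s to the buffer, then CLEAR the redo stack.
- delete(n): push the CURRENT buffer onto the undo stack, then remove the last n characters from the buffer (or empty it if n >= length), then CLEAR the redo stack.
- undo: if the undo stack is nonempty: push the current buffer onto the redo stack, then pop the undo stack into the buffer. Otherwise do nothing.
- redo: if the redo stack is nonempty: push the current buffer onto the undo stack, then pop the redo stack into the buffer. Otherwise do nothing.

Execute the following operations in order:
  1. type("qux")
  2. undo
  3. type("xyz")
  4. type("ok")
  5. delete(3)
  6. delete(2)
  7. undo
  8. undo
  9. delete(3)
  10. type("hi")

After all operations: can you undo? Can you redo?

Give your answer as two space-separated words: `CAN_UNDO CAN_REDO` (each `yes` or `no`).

Answer: yes no

Derivation:
After op 1 (type): buf='qux' undo_depth=1 redo_depth=0
After op 2 (undo): buf='(empty)' undo_depth=0 redo_depth=1
After op 3 (type): buf='xyz' undo_depth=1 redo_depth=0
After op 4 (type): buf='xyzok' undo_depth=2 redo_depth=0
After op 5 (delete): buf='xy' undo_depth=3 redo_depth=0
After op 6 (delete): buf='(empty)' undo_depth=4 redo_depth=0
After op 7 (undo): buf='xy' undo_depth=3 redo_depth=1
After op 8 (undo): buf='xyzok' undo_depth=2 redo_depth=2
After op 9 (delete): buf='xy' undo_depth=3 redo_depth=0
After op 10 (type): buf='xyhi' undo_depth=4 redo_depth=0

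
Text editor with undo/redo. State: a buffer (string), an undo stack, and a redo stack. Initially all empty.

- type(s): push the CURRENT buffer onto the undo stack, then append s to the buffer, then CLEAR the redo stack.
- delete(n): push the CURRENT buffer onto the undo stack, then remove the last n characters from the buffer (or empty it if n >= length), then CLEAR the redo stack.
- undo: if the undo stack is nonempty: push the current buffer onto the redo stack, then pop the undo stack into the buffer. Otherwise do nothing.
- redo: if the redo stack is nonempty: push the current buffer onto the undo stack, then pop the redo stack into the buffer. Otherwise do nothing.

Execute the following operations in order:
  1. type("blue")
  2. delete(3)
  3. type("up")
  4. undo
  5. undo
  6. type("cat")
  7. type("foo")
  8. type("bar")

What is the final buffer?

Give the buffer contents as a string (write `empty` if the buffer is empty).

Answer: bluecatfoobar

Derivation:
After op 1 (type): buf='blue' undo_depth=1 redo_depth=0
After op 2 (delete): buf='b' undo_depth=2 redo_depth=0
After op 3 (type): buf='bup' undo_depth=3 redo_depth=0
After op 4 (undo): buf='b' undo_depth=2 redo_depth=1
After op 5 (undo): buf='blue' undo_depth=1 redo_depth=2
After op 6 (type): buf='bluecat' undo_depth=2 redo_depth=0
After op 7 (type): buf='bluecatfoo' undo_depth=3 redo_depth=0
After op 8 (type): buf='bluecatfoobar' undo_depth=4 redo_depth=0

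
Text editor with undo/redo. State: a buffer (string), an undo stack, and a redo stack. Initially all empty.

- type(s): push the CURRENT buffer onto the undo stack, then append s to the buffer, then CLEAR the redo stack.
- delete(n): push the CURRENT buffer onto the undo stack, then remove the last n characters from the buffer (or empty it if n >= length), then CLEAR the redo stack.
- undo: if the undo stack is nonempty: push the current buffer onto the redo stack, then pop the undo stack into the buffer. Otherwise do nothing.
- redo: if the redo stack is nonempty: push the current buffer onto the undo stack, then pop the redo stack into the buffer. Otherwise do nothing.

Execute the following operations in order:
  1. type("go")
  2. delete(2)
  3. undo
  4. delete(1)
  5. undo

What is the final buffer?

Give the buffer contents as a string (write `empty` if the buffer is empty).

Answer: go

Derivation:
After op 1 (type): buf='go' undo_depth=1 redo_depth=0
After op 2 (delete): buf='(empty)' undo_depth=2 redo_depth=0
After op 3 (undo): buf='go' undo_depth=1 redo_depth=1
After op 4 (delete): buf='g' undo_depth=2 redo_depth=0
After op 5 (undo): buf='go' undo_depth=1 redo_depth=1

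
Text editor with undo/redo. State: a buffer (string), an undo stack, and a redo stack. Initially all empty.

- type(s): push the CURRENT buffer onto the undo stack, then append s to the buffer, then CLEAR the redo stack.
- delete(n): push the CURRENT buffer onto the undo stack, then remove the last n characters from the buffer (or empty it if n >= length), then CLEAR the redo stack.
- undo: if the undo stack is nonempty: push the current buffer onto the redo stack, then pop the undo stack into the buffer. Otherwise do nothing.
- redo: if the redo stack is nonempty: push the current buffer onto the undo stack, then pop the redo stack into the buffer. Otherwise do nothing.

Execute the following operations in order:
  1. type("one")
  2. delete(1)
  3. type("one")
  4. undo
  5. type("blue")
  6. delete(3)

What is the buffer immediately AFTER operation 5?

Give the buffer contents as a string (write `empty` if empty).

Answer: onblue

Derivation:
After op 1 (type): buf='one' undo_depth=1 redo_depth=0
After op 2 (delete): buf='on' undo_depth=2 redo_depth=0
After op 3 (type): buf='onone' undo_depth=3 redo_depth=0
After op 4 (undo): buf='on' undo_depth=2 redo_depth=1
After op 5 (type): buf='onblue' undo_depth=3 redo_depth=0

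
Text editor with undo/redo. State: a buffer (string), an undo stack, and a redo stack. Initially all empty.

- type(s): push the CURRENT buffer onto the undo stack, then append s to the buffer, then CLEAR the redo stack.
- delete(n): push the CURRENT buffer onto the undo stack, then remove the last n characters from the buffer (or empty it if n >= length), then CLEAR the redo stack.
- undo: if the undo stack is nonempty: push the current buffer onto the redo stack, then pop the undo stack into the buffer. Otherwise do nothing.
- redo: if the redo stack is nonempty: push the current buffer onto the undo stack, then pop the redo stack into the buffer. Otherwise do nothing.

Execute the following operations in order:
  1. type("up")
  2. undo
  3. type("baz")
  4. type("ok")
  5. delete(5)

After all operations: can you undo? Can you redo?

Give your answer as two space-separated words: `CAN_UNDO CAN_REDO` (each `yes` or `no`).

After op 1 (type): buf='up' undo_depth=1 redo_depth=0
After op 2 (undo): buf='(empty)' undo_depth=0 redo_depth=1
After op 3 (type): buf='baz' undo_depth=1 redo_depth=0
After op 4 (type): buf='bazok' undo_depth=2 redo_depth=0
After op 5 (delete): buf='(empty)' undo_depth=3 redo_depth=0

Answer: yes no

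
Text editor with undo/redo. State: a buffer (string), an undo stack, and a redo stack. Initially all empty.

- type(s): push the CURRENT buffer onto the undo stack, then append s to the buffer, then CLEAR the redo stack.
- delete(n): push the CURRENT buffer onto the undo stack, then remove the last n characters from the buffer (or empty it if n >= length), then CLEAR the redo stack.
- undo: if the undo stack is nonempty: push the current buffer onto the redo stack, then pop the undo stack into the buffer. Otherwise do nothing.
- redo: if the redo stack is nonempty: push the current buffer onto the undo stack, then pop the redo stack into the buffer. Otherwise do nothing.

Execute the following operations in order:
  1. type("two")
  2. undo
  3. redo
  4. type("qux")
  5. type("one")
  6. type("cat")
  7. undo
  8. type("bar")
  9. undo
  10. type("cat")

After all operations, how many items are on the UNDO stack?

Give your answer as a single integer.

After op 1 (type): buf='two' undo_depth=1 redo_depth=0
After op 2 (undo): buf='(empty)' undo_depth=0 redo_depth=1
After op 3 (redo): buf='two' undo_depth=1 redo_depth=0
After op 4 (type): buf='twoqux' undo_depth=2 redo_depth=0
After op 5 (type): buf='twoquxone' undo_depth=3 redo_depth=0
After op 6 (type): buf='twoquxonecat' undo_depth=4 redo_depth=0
After op 7 (undo): buf='twoquxone' undo_depth=3 redo_depth=1
After op 8 (type): buf='twoquxonebar' undo_depth=4 redo_depth=0
After op 9 (undo): buf='twoquxone' undo_depth=3 redo_depth=1
After op 10 (type): buf='twoquxonecat' undo_depth=4 redo_depth=0

Answer: 4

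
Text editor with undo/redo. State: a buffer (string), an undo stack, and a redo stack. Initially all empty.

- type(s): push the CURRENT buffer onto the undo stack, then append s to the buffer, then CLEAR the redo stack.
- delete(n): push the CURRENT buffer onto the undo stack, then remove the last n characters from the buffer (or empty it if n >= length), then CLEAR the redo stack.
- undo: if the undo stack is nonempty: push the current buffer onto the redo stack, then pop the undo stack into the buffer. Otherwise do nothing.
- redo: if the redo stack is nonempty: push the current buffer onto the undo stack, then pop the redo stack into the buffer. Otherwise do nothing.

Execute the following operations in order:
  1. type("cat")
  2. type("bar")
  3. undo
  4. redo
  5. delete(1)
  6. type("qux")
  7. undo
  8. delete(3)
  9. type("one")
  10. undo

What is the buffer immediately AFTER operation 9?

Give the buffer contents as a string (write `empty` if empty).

Answer: caone

Derivation:
After op 1 (type): buf='cat' undo_depth=1 redo_depth=0
After op 2 (type): buf='catbar' undo_depth=2 redo_depth=0
After op 3 (undo): buf='cat' undo_depth=1 redo_depth=1
After op 4 (redo): buf='catbar' undo_depth=2 redo_depth=0
After op 5 (delete): buf='catba' undo_depth=3 redo_depth=0
After op 6 (type): buf='catbaqux' undo_depth=4 redo_depth=0
After op 7 (undo): buf='catba' undo_depth=3 redo_depth=1
After op 8 (delete): buf='ca' undo_depth=4 redo_depth=0
After op 9 (type): buf='caone' undo_depth=5 redo_depth=0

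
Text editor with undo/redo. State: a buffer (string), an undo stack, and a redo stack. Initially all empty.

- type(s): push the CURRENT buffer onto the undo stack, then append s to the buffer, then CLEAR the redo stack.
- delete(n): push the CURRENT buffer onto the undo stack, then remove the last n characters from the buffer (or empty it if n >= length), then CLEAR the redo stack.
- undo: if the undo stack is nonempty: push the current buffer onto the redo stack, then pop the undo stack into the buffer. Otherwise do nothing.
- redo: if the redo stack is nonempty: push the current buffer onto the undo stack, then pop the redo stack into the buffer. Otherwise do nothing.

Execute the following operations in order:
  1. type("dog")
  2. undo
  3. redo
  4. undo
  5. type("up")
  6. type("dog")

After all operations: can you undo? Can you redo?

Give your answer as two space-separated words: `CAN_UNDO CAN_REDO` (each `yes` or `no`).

After op 1 (type): buf='dog' undo_depth=1 redo_depth=0
After op 2 (undo): buf='(empty)' undo_depth=0 redo_depth=1
After op 3 (redo): buf='dog' undo_depth=1 redo_depth=0
After op 4 (undo): buf='(empty)' undo_depth=0 redo_depth=1
After op 5 (type): buf='up' undo_depth=1 redo_depth=0
After op 6 (type): buf='updog' undo_depth=2 redo_depth=0

Answer: yes no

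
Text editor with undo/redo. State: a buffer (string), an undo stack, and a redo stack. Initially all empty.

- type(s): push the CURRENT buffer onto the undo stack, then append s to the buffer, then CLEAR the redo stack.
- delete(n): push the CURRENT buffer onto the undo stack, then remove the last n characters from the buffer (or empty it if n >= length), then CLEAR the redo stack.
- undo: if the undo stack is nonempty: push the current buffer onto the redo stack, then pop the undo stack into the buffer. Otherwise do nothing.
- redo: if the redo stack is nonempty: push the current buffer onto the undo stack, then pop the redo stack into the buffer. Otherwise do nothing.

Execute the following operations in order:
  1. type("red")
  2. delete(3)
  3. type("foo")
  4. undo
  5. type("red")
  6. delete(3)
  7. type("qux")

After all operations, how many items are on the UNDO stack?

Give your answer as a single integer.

After op 1 (type): buf='red' undo_depth=1 redo_depth=0
After op 2 (delete): buf='(empty)' undo_depth=2 redo_depth=0
After op 3 (type): buf='foo' undo_depth=3 redo_depth=0
After op 4 (undo): buf='(empty)' undo_depth=2 redo_depth=1
After op 5 (type): buf='red' undo_depth=3 redo_depth=0
After op 6 (delete): buf='(empty)' undo_depth=4 redo_depth=0
After op 7 (type): buf='qux' undo_depth=5 redo_depth=0

Answer: 5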